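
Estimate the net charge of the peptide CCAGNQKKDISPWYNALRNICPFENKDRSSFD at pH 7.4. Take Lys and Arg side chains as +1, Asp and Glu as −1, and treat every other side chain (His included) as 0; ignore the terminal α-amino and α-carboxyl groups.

+1

Positive (K, R): K7, K8, R18, K26, R28 → +5.
Negative (D, E): D9, E24, D27, D32 → −4.
Net charge = (+5) + (−4) = +1.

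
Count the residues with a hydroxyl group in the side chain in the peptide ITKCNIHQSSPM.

S, T, and Y are the three residues with a side-chain hydroxyl.
Matching residues: T2, S9, S10.

3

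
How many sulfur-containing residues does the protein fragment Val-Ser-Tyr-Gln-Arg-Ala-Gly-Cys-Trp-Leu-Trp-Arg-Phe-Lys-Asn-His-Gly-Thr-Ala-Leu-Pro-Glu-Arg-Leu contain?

Only Cys (C) and Met (M) have a sulfur atom in the side chain.
Matching residues: Cys8.

1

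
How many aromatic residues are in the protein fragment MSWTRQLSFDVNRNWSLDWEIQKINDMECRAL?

F, W, and Y each carry an aromatic ring on the side chain.
Matching residues: W3, F9, W15, W19.

4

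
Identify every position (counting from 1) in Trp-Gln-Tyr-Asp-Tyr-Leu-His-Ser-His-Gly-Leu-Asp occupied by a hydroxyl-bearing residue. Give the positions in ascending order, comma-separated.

S, T, and Y are the three residues with a side-chain hydroxyl.
Matching residues: Tyr3, Tyr5, Ser8.

3, 5, 8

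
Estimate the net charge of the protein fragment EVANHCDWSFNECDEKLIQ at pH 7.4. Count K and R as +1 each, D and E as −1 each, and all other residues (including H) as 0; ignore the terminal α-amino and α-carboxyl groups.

-4

Positive (K, R): K16 → +1.
Negative (D, E): E1, D7, E12, D14, E15 → −5.
Net charge = (+1) + (−5) = −4.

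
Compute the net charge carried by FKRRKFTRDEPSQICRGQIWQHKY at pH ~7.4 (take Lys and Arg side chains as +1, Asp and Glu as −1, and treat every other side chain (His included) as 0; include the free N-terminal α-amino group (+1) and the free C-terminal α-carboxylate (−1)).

+5

Positive (K, R): K2, R3, R4, K5, R8, R16, K23 → +7.
Negative (D, E): D9, E10 → −2.
The N-terminus (+1) and C-terminus (−1) cancel.
Net charge = (+7) + (−2) = +5.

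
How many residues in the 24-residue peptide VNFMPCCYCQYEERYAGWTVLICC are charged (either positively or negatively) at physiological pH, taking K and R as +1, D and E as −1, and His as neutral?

3

Charged side chains at pH ~7.4: K, R (positive); D, E (negative).
Matching residues: E12, E13, R14.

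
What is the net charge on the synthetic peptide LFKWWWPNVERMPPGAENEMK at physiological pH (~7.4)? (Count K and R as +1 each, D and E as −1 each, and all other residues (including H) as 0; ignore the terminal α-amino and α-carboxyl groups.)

Positive (K, R): K3, R11, K21 → +3.
Negative (D, E): E10, E17, E19 → −3.
Net charge = (+3) + (−3) = 0.

0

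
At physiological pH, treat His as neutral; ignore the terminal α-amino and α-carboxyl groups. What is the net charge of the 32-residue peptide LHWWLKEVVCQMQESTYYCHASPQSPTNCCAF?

At pH ~7.4 the Lys and Arg side chains are protonated (+1), the Asp and Glu side chains are deprotonated (−1), and with His taken as neutral all other side chains carry no charge.
Positive (K, R): K6 → +1.
Negative (D, E): E7, E14 → −2.
Net charge = (+1) + (−2) = −1.

-1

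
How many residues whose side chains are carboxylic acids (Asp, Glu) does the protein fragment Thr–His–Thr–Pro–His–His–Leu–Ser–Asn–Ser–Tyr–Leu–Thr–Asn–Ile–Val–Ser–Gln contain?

None of the 18 residues belong to this group.

0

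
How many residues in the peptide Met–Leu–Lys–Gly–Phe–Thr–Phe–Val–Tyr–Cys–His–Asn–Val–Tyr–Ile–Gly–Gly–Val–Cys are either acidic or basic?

Acidic: D, E. Basic: H, K, R.
Acidic residues here: none (0).
Basic residues here: Lys3, His11 (2).
The two groups share no amino acid, so total = 0 + 2 = 2.

2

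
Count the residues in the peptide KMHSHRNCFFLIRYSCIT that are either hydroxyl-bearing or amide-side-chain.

Hydroxyl-bearing: S, T, Y. Amide-side-chain: N, Q.
Hydroxyl-bearing residues here: S4, Y14, S15, T18 (4).
Amide-side-chain residues here: N7 (1).
The two groups share no amino acid, so total = 4 + 1 = 5.

5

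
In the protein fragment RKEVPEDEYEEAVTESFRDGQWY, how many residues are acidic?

The acidic residues are Asp (D) and Glu (E), whose side chains end in a carboxylate group.
Matching residues: E3, E6, D7, E8, E10, E11, E15, D19.

8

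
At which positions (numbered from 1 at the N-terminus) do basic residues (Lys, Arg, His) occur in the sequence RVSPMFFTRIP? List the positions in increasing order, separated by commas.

Matching residues: R1, R9.

1, 9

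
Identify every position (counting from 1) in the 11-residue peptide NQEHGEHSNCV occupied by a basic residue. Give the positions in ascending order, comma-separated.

4, 7

Lysine (K), arginine (R), and histidine (H) have basic, nitrogen-containing side chains.
Matching residues: H4, H7.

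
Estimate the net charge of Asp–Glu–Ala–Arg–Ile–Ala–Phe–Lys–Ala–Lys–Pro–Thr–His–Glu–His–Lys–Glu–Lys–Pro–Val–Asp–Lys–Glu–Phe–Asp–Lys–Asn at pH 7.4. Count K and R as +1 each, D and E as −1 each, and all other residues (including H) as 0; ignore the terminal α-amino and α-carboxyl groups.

0

Positive (K, R): Arg4, Lys8, Lys10, Lys16, Lys18, Lys22, Lys26 → +7.
Negative (D, E): Asp1, Glu2, Glu14, Glu17, Asp21, Glu23, Asp25 → −7.
Net charge = (+7) + (−7) = 0.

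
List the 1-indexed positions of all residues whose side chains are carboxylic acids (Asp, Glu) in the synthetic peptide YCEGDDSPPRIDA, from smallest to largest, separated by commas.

3, 5, 6, 12

Matching residues: E3, D5, D6, D12.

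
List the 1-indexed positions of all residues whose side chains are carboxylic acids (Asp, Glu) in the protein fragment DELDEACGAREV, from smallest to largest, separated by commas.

Matching residues: D1, E2, D4, E5, E11.

1, 2, 4, 5, 11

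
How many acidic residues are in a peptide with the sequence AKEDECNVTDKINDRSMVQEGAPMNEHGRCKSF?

7

Only D (aspartate) and E (glutamate) carry a side-chain carboxylic acid.
Matching residues: E3, D4, E5, D10, D14, E20, E26.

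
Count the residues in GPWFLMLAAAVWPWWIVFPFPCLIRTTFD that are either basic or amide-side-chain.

Basic: H, K, R. Amide-side-chain: N, Q.
Basic residues here: R25 (1).
Amide-side-chain residues here: none (0).
The two groups share no amino acid, so total = 1 + 0 = 1.

1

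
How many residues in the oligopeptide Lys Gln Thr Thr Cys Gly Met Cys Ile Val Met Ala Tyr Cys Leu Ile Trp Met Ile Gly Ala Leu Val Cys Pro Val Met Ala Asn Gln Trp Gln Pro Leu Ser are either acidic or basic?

Acidic: D, E. Basic: H, K, R.
Acidic residues here: none (0).
Basic residues here: Lys1 (1).
The two groups share no amino acid, so total = 0 + 1 = 1.

1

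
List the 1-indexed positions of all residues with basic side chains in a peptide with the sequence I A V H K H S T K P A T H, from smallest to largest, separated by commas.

4, 5, 6, 9, 13

Lysine (K), arginine (R), and histidine (H) have basic, nitrogen-containing side chains.
Matching residues: H4, K5, H6, K9, H13.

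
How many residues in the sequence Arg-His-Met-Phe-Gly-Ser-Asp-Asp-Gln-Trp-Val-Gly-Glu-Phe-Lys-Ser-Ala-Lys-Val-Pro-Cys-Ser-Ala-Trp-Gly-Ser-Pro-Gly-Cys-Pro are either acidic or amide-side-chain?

Acidic: D, E. Amide-side-chain: N, Q.
Acidic residues here: Asp7, Asp8, Glu13 (3).
Amide-side-chain residues here: Gln9 (1).
The two groups share no amino acid, so total = 3 + 1 = 4.

4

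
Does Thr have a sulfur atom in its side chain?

No

The sulfur-bearing residues are cysteine (–SH) and methionine (–S–CH₃).
Threonine is not in this group.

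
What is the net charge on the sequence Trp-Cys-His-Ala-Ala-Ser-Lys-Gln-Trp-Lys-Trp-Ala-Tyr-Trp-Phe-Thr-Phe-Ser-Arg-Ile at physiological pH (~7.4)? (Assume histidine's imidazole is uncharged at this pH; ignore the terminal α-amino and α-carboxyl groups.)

+3

The side chains ionized at physiological pH are Lys/Arg (+1) and Asp/Glu (−1); with His treated as neutral, nothing else contributes.
Positive (K, R): Lys7, Lys10, Arg19 → +3.
Negative (D, E): none → −0.
Net charge = (+3) + (−0) = +3.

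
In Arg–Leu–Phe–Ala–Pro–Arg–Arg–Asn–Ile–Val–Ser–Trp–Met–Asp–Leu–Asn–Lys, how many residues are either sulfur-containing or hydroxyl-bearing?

Sulfur-containing: C, M. Hydroxyl-bearing: S, T, Y.
Sulfur-containing residues here: Met13 (1).
Hydroxyl-bearing residues here: Ser11 (1).
The two groups share no amino acid, so total = 1 + 1 = 2.

2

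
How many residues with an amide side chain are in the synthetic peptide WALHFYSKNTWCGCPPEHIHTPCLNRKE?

Only N (asparagine) and Q (glutamine) carry a side-chain carboxamide.
Matching residues: N9, N25.

2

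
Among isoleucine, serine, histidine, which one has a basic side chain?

K, R, and H are the three residues with basic side chains (ε-amine, guanidinium, and imidazole respectively).
Of the listed options, only histidine belongs to this group.

histidine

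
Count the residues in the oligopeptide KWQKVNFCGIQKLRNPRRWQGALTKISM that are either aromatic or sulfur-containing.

Aromatic: F, W, Y. Sulfur-containing: C, M.
Aromatic residues here: W2, F7, W19 (3).
Sulfur-containing residues here: C8, M28 (2).
The two groups share no amino acid, so total = 3 + 2 = 5.

5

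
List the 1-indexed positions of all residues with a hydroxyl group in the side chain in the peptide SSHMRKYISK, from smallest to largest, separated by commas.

1, 2, 7, 9

S, T, and Y are the three residues with a side-chain hydroxyl.
Matching residues: S1, S2, Y7, S9.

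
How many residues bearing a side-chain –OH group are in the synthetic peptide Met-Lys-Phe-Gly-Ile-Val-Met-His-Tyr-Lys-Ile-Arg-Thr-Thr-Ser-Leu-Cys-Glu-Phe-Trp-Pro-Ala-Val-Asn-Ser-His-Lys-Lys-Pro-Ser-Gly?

Serine (S), threonine (T), and tyrosine (Y) each carry a hydroxyl group on the side chain.
Matching residues: Tyr9, Thr13, Thr14, Ser15, Ser25, Ser30.

6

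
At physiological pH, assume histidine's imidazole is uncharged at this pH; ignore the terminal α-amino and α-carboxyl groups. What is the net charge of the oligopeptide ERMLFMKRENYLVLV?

+1

At pH ~7.4 the Lys and Arg side chains are protonated (+1), the Asp and Glu side chains are deprotonated (−1), and with His taken as neutral all other side chains carry no charge.
Positive (K, R): R2, K7, R8 → +3.
Negative (D, E): E1, E9 → −2.
Net charge = (+3) + (−2) = +1.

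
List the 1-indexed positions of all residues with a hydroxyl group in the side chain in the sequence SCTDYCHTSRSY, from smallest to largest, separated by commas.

The –OH-bearing residues are Ser, Thr (aliphatic alcohols), and Tyr (phenol).
Matching residues: S1, T3, Y5, T8, S9, S11, Y12.

1, 3, 5, 8, 9, 11, 12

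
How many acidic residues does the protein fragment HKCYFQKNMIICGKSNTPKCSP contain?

The acidic residues are Asp (D) and Glu (E), whose side chains end in a carboxylate group.
None of the 22 residues belong to this group.

0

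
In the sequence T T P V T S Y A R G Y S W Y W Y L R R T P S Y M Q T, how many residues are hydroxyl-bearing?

13

S, T, and Y are the three residues with a side-chain hydroxyl.
Matching residues: T1, T2, T5, S6, Y7, Y11, S12, Y14, Y16, T20, S22, Y23, T26.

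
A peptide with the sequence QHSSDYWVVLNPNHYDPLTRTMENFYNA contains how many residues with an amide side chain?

The amide-side-chain residues are Asn (N) and Gln (Q).
Matching residues: Q1, N11, N13, N24, N27.

5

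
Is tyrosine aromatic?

Yes

The aromatic amino acids are Phe (F, benzyl), Trp (W, indole), and Tyr (Y, phenol).
Tyrosine is in this group.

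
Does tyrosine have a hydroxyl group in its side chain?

Yes

The –OH-bearing residues are Ser, Thr (aliphatic alcohols), and Tyr (phenol).
Tyrosine is in this group.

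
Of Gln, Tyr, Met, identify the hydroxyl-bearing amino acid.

Tyr

Serine (S), threonine (T), and tyrosine (Y) each carry a hydroxyl group on the side chain.
Of the listed options, only Tyr belongs to this group.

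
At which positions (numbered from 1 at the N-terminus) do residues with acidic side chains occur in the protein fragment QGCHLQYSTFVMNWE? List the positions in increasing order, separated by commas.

Aspartate (D) and glutamate (E) have carboxylic-acid side chains and are the acidic amino acids.
Matching residues: E15.

15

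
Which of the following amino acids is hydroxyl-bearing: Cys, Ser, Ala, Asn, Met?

S, T, and Y are the three residues with a side-chain hydroxyl.
Of the listed options, only Ser belongs to this group.

Ser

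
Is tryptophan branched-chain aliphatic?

No

V, L, and I make up the branched-chain aliphatic group.
Tryptophan is not in this group.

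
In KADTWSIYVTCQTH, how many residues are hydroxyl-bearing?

5

The –OH-bearing residues are Ser, Thr (aliphatic alcohols), and Tyr (phenol).
Matching residues: T4, S6, Y8, T10, T13.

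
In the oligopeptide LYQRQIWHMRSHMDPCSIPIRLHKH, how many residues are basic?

8

The basic amino acids are Lys (K), Arg (R), and His (H).
Matching residues: R4, H8, R10, H12, R21, H23, K24, H25.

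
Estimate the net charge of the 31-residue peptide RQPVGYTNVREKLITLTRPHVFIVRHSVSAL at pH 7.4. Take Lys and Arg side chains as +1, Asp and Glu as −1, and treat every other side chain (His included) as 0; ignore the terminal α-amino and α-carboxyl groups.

Positive (K, R): R1, R10, K12, R18, R25 → +5.
Negative (D, E): E11 → −1.
Net charge = (+5) + (−1) = +4.

+4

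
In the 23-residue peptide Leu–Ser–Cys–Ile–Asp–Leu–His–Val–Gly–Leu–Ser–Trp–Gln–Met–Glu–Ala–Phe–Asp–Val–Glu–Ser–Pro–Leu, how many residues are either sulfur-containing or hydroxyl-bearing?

Sulfur-containing: C, M. Hydroxyl-bearing: S, T, Y.
Sulfur-containing residues here: Cys3, Met14 (2).
Hydroxyl-bearing residues here: Ser2, Ser11, Ser21 (3).
The two groups share no amino acid, so total = 2 + 3 = 5.

5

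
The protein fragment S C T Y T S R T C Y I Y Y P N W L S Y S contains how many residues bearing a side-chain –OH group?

S, T, and Y are the three residues with a side-chain hydroxyl.
Matching residues: S1, T3, Y4, T5, S6, T8, Y10, Y12, Y13, S18, Y19, S20.

12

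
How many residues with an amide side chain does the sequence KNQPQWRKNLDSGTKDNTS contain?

5

Asparagine (N) and glutamine (Q) have uncharged amide side chains.
Matching residues: N2, Q3, Q5, N9, N17.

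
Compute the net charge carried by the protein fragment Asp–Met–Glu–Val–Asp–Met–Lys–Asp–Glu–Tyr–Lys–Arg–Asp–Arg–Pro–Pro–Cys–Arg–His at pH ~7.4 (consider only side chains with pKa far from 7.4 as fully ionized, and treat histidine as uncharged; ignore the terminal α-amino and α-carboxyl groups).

-1

At pH ~7.4 the Lys and Arg side chains are protonated (+1), the Asp and Glu side chains are deprotonated (−1), and with His taken as neutral all other side chains carry no charge.
Positive (K, R): Lys7, Lys11, Arg12, Arg14, Arg18 → +5.
Negative (D, E): Asp1, Glu3, Asp5, Asp8, Glu9, Asp13 → −6.
Net charge = (+5) + (−6) = −1.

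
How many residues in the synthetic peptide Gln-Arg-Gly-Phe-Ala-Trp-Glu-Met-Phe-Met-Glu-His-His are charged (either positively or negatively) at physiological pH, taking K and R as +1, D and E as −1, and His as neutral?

3

Charged side chains at pH ~7.4: K, R (positive); D, E (negative).
Matching residues: Arg2, Glu7, Glu11.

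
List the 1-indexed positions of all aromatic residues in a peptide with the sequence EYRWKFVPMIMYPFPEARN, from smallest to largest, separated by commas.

Phenylalanine (F), tryptophan (W), and tyrosine (Y) have aromatic ring side chains.
Matching residues: Y2, W4, F6, Y12, F14.

2, 4, 6, 12, 14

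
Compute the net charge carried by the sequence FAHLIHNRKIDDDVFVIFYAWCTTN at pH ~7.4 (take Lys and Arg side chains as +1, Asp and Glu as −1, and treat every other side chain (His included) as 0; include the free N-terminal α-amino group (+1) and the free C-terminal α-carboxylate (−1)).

-1

Positive (K, R): R8, K9 → +2.
Negative (D, E): D11, D12, D13 → −3.
The N-terminus (+1) and C-terminus (−1) cancel.
Net charge = (+2) + (−3) = −1.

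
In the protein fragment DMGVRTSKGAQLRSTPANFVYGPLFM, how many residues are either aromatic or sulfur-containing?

5

Aromatic: F, W, Y. Sulfur-containing: C, M.
Aromatic residues here: F19, Y21, F25 (3).
Sulfur-containing residues here: M2, M26 (2).
The two groups share no amino acid, so total = 3 + 2 = 5.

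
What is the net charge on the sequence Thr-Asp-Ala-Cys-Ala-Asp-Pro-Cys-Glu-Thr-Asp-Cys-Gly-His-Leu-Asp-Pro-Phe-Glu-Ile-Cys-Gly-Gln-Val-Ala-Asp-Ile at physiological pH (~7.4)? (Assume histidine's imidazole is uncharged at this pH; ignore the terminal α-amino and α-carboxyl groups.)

-7

The side chains ionized at physiological pH are Lys/Arg (+1) and Asp/Glu (−1); with His treated as neutral, nothing else contributes.
Positive (K, R): none → +0.
Negative (D, E): Asp2, Asp6, Glu9, Asp11, Asp16, Glu19, Asp26 → −7.
Net charge = (+0) + (−7) = −7.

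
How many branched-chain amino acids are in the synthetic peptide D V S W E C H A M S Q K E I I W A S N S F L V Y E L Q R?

The BCAAs are Val, Leu, and Ile — aliphatic side chains with a branch point.
Matching residues: V2, I14, I15, L22, V23, L26.

6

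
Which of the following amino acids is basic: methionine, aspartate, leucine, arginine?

K, R, and H are the three residues with basic side chains (ε-amine, guanidinium, and imidazole respectively).
Of the listed options, only arginine belongs to this group.

arginine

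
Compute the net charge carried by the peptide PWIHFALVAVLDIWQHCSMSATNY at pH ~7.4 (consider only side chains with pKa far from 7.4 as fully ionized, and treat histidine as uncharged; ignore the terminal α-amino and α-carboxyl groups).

Near pH 7.4, K and R contribute +1 each, D and E contribute −1 each, and every other side chain (His included, as stated) is uncharged.
Positive (K, R): none → +0.
Negative (D, E): D12 → −1.
Net charge = (+0) + (−1) = −1.

-1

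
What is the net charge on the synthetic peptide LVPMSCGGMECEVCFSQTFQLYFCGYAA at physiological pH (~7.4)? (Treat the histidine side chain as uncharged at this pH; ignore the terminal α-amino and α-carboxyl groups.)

-2

Near pH 7.4, K and R contribute +1 each, D and E contribute −1 each, and every other side chain (His included, as stated) is uncharged.
Positive (K, R): none → +0.
Negative (D, E): E10, E12 → −2.
Net charge = (+0) + (−2) = −2.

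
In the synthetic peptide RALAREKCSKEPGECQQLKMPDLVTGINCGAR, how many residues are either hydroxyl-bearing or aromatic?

2

Hydroxyl-bearing: S, T, Y. Aromatic: F, W, Y.
Hydroxyl-bearing residues here: S9, T25 (2).
Aromatic residues here: none (0).
(Y belongs to both groups, but none appear in this sequence.) Total = 2 + 0 = 2.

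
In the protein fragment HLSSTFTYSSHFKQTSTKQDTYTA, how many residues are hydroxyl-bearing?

Serine (S), threonine (T), and tyrosine (Y) each carry a hydroxyl group on the side chain.
Matching residues: S3, S4, T5, T7, Y8, S9, S10, T15, S16, T17, T21, Y22, T23.

13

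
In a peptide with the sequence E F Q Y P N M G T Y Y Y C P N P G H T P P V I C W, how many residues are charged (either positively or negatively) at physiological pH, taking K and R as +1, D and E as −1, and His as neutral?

Charged side chains at pH ~7.4: K, R (positive); D, E (negative).
Matching residues: E1.

1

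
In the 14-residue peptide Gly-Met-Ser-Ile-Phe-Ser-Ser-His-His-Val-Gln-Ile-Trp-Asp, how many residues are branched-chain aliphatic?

Valine (V), leucine (L), and isoleucine (I) are the branched-chain amino acids.
Matching residues: Ile4, Val10, Ile12.

3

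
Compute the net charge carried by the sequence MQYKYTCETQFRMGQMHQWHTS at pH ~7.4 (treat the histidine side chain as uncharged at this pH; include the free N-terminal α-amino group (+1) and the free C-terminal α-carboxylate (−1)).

At pH ~7.4 the Lys and Arg side chains are protonated (+1), the Asp and Glu side chains are deprotonated (−1), and with His taken as neutral all other side chains carry no charge.
Positive (K, R): K4, R12 → +2.
Negative (D, E): E8 → −1.
The N-terminus (+1) and C-terminus (−1) cancel.
Net charge = (+2) + (−1) = +1.

+1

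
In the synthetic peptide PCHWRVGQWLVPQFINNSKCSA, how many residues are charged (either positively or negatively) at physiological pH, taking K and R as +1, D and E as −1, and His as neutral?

Charged side chains at pH ~7.4: K, R (positive); D, E (negative).
Matching residues: R5, K19.

2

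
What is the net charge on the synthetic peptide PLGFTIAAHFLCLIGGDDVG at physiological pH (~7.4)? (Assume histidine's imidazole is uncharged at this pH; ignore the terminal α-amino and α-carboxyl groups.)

-2

The side chains ionized at physiological pH are Lys/Arg (+1) and Asp/Glu (−1); with His treated as neutral, nothing else contributes.
Positive (K, R): none → +0.
Negative (D, E): D17, D18 → −2.
Net charge = (+0) + (−2) = −2.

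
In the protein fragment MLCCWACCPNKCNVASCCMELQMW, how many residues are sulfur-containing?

10

The sulfur-bearing residues are cysteine (–SH) and methionine (–S–CH₃).
Matching residues: M1, C3, C4, C7, C8, C12, C17, C18, M19, M23.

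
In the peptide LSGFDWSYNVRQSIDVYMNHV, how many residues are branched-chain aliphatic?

5

Valine (V), leucine (L), and isoleucine (I) are the branched-chain amino acids.
Matching residues: L1, V10, I14, V16, V21.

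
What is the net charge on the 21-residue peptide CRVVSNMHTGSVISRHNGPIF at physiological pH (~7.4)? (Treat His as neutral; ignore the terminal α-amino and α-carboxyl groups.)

+2

At pH ~7.4 the Lys and Arg side chains are protonated (+1), the Asp and Glu side chains are deprotonated (−1), and with His taken as neutral all other side chains carry no charge.
Positive (K, R): R2, R15 → +2.
Negative (D, E): none → −0.
Net charge = (+2) + (−0) = +2.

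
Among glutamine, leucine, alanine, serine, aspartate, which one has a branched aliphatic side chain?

The BCAAs are Val, Leu, and Ile — aliphatic side chains with a branch point.
Of the listed options, only leucine belongs to this group.

leucine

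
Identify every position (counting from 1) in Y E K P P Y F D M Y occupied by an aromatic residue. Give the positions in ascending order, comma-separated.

F, W, and Y each carry an aromatic ring on the side chain.
Matching residues: Y1, Y6, F7, Y10.

1, 6, 7, 10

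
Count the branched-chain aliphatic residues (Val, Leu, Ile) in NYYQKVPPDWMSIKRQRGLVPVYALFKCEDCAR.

6

Matching residues: V6, I13, L19, V20, V22, L25.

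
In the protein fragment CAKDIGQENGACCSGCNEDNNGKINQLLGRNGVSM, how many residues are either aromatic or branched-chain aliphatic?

5

Aromatic: F, W, Y. Branched-chain aliphatic: I, L, V.
Aromatic residues here: none (0).
Branched-chain aliphatic residues here: I5, I24, L27, L28, V33 (5).
The two groups share no amino acid, so total = 0 + 5 = 5.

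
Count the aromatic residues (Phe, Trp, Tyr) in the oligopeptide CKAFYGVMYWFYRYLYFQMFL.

Matching residues: F4, Y5, Y9, W10, F11, Y12, Y14, Y16, F17, F20.

10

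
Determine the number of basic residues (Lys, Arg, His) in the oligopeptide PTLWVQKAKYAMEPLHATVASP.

3

Matching residues: K7, K9, H16.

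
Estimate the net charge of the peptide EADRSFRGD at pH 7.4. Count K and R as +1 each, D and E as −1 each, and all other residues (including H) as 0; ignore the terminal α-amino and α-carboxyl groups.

-1

Positive (K, R): R4, R7 → +2.
Negative (D, E): E1, D3, D9 → −3.
Net charge = (+2) + (−3) = −1.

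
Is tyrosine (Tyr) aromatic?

Yes

The aromatic amino acids are Phe (F, benzyl), Trp (W, indole), and Tyr (Y, phenol).
Tyrosine is in this group.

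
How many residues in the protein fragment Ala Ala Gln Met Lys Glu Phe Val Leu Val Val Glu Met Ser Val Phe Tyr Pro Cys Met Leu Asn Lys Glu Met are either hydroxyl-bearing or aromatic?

Hydroxyl-bearing: S, T, Y. Aromatic: F, W, Y.
Hydroxyl-bearing residues here: Ser14, Tyr17 (2).
Aromatic residues here: Phe7, Phe16, Tyr17 (3).
Y is in both groups, so the 1 Y residue must not be double-counted.
Total = 2 + 3 − 1 = 4.

4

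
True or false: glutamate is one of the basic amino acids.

K, R, and H are the three residues with basic side chains (ε-amine, guanidinium, and imidazole respectively).
Glutamate is not in this group.

False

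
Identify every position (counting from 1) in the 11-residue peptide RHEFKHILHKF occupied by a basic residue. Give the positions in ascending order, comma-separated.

1, 2, 5, 6, 9, 10

K, R, and H are the three residues with basic side chains (ε-amine, guanidinium, and imidazole respectively).
Matching residues: R1, H2, K5, H6, H9, K10.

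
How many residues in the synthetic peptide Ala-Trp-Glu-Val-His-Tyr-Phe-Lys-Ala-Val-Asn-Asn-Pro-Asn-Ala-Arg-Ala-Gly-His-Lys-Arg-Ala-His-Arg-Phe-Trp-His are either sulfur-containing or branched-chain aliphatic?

2

Sulfur-containing: C, M. Branched-chain aliphatic: I, L, V.
Sulfur-containing residues here: none (0).
Branched-chain aliphatic residues here: Val4, Val10 (2).
The two groups share no amino acid, so total = 0 + 2 = 2.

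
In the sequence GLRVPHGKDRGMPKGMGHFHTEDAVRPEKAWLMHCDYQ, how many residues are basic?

K, R, and H are the three residues with basic side chains (ε-amine, guanidinium, and imidazole respectively).
Matching residues: R3, H6, K8, R10, K14, H18, H20, R26, K29, H34.

10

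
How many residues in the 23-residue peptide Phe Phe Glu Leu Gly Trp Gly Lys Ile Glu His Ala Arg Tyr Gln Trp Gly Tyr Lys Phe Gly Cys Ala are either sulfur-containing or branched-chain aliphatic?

3

Sulfur-containing: C, M. Branched-chain aliphatic: I, L, V.
Sulfur-containing residues here: Cys22 (1).
Branched-chain aliphatic residues here: Leu4, Ile9 (2).
The two groups share no amino acid, so total = 1 + 2 = 3.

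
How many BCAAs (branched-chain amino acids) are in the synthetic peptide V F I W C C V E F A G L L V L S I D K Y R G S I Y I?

Valine (V), leucine (L), and isoleucine (I) are the branched-chain amino acids.
Matching residues: V1, I3, V7, L12, L13, V14, L15, I17, I24, I26.

10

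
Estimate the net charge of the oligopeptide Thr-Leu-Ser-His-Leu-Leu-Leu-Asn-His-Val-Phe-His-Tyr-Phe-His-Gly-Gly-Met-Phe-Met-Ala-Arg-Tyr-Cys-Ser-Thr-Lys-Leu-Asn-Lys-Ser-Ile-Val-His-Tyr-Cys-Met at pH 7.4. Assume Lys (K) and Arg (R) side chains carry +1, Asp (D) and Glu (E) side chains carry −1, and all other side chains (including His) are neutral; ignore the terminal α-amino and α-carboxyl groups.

+3

Positive (K, R): Arg22, Lys27, Lys30 → +3.
Negative (D, E): none → −0.
Net charge = (+3) + (−0) = +3.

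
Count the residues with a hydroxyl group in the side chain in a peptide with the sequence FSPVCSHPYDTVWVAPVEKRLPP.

Serine (S), threonine (T), and tyrosine (Y) each carry a hydroxyl group on the side chain.
Matching residues: S2, S6, Y9, T11.

4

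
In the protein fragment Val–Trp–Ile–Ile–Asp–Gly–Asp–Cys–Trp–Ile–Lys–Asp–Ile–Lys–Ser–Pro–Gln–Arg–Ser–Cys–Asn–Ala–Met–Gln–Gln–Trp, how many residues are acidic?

Aspartate (D) and glutamate (E) have carboxylic-acid side chains and are the acidic amino acids.
Matching residues: Asp5, Asp7, Asp12.

3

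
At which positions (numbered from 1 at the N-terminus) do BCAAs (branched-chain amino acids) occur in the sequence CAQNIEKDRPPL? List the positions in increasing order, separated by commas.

5, 12

Valine (V), leucine (L), and isoleucine (I) are the branched-chain amino acids.
Matching residues: I5, L12.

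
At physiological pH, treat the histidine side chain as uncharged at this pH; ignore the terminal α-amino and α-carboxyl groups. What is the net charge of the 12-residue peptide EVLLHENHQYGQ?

-2

The side chains ionized at physiological pH are Lys/Arg (+1) and Asp/Glu (−1); with His treated as neutral, nothing else contributes.
Positive (K, R): none → +0.
Negative (D, E): E1, E6 → −2.
Net charge = (+0) + (−2) = −2.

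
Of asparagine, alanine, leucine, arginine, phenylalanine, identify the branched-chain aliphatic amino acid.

leucine

The BCAAs are Val, Leu, and Ile — aliphatic side chains with a branch point.
Of the listed options, only leucine belongs to this group.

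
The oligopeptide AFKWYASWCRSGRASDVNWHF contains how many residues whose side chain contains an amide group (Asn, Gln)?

Matching residues: N18.

1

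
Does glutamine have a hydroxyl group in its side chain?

S, T, and Y are the three residues with a side-chain hydroxyl.
Glutamine is not in this group.

No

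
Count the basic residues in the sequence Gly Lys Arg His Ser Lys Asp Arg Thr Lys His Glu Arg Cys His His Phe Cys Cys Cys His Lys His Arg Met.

14

Lysine (K), arginine (R), and histidine (H) have basic, nitrogen-containing side chains.
Matching residues: Lys2, Arg3, His4, Lys6, Arg8, Lys10, His11, Arg13, His15, His16, His21, Lys22, His23, Arg24.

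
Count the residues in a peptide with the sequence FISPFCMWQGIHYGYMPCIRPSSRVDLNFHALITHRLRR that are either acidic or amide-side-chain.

3

Acidic: D, E. Amide-side-chain: N, Q.
Acidic residues here: D26 (1).
Amide-side-chain residues here: Q9, N28 (2).
The two groups share no amino acid, so total = 1 + 2 = 3.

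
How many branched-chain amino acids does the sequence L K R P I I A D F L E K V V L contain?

7

V, L, and I make up the branched-chain aliphatic group.
Matching residues: L1, I5, I6, L10, V13, V14, L15.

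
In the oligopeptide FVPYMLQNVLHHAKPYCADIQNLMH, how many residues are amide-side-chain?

4

Asparagine (N) and glutamine (Q) have uncharged amide side chains.
Matching residues: Q7, N8, Q21, N22.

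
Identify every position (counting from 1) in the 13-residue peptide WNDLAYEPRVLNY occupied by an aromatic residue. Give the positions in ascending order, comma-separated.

1, 6, 13

Phenylalanine (F), tryptophan (W), and tyrosine (Y) have aromatic ring side chains.
Matching residues: W1, Y6, Y13.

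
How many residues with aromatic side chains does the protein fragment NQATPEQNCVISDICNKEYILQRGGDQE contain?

1

F, W, and Y each carry an aromatic ring on the side chain.
Matching residues: Y19.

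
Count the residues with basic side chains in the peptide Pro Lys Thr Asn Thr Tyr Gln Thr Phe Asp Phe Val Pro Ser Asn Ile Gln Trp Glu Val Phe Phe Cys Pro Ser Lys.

The basic amino acids are Lys (K), Arg (R), and His (H).
Matching residues: Lys2, Lys26.

2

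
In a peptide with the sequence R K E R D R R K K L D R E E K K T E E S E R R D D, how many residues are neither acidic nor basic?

3

Acidic: D, E. Basic: K, R, H. All other residues are neither.
Matching residues: L10, T17, S20.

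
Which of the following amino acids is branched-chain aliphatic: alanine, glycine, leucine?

leucine

V, L, and I make up the branched-chain aliphatic group.
Of the listed options, only leucine belongs to this group.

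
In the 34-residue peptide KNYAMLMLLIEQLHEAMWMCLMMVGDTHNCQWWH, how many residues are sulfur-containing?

8

The sulfur-bearing residues are cysteine (–SH) and methionine (–S–CH₃).
Matching residues: M5, M7, M17, M19, C20, M22, M23, C30.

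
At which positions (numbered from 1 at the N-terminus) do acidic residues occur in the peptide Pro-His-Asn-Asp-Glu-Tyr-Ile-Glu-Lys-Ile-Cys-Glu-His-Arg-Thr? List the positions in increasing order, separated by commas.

4, 5, 8, 12

Only D (aspartate) and E (glutamate) carry a side-chain carboxylic acid.
Matching residues: Asp4, Glu5, Glu8, Glu12.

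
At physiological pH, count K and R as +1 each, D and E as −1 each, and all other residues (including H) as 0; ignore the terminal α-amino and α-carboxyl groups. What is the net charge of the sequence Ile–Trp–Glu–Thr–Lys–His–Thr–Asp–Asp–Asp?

-3

Positive (K, R): Lys5 → +1.
Negative (D, E): Glu3, Asp8, Asp9, Asp10 → −4.
Net charge = (+1) + (−4) = −3.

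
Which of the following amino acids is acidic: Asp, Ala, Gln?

Asp

Aspartate (D) and glutamate (E) have carboxylic-acid side chains and are the acidic amino acids.
Of the listed options, only Asp belongs to this group.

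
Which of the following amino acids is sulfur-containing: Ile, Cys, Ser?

Cys

The sulfur-bearing residues are cysteine (–SH) and methionine (–S–CH₃).
Of the listed options, only Cys belongs to this group.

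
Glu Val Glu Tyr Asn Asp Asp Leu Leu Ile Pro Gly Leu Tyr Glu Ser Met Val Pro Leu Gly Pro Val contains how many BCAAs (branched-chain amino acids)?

Valine (V), leucine (L), and isoleucine (I) are the branched-chain amino acids.
Matching residues: Val2, Leu8, Leu9, Ile10, Leu13, Val18, Leu20, Val23.

8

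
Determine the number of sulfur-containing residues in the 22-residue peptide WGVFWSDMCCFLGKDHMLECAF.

5

The sulfur-bearing residues are cysteine (–SH) and methionine (–S–CH₃).
Matching residues: M8, C9, C10, M17, C20.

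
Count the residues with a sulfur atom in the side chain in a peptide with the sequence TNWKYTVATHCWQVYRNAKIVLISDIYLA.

The sulfur-bearing residues are cysteine (–SH) and methionine (–S–CH₃).
Matching residues: C11.

1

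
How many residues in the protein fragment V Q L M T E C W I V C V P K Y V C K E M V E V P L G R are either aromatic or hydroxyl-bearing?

Aromatic: F, W, Y. Hydroxyl-bearing: S, T, Y.
Aromatic residues here: W8, Y15 (2).
Hydroxyl-bearing residues here: T5, Y15 (2).
Y is in both groups, so the 1 Y residue must not be double-counted.
Total = 2 + 2 − 1 = 3.

3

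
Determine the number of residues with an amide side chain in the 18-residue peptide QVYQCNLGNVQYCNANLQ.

8

The amide-side-chain residues are Asn (N) and Gln (Q).
Matching residues: Q1, Q4, N6, N9, Q11, N14, N16, Q18.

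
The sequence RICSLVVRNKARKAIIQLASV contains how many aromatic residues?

0

Phenylalanine (F), tryptophan (W), and tyrosine (Y) have aromatic ring side chains.
None of the 21 residues belong to this group.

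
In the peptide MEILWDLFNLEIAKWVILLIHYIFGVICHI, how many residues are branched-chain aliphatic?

Valine (V), leucine (L), and isoleucine (I) are the branched-chain amino acids.
Matching residues: I3, L4, L7, L10, I12, V16, I17, L18, L19, I20, I23, V26, I27, I30.

14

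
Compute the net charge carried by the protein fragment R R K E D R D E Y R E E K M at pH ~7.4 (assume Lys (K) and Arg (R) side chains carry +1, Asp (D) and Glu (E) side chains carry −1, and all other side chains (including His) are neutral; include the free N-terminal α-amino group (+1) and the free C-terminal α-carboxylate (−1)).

0

Positive (K, R): R1, R2, K3, R6, R10, K13 → +6.
Negative (D, E): E4, D5, D7, E8, E11, E12 → −6.
The N-terminus (+1) and C-terminus (−1) cancel.
Net charge = (+6) + (−6) = 0.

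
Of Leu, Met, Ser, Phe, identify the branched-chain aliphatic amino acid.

The BCAAs are Val, Leu, and Ile — aliphatic side chains with a branch point.
Of the listed options, only Leu belongs to this group.

Leu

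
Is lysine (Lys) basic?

Yes

K, R, and H are the three residues with basic side chains (ε-amine, guanidinium, and imidazole respectively).
Lysine is in this group.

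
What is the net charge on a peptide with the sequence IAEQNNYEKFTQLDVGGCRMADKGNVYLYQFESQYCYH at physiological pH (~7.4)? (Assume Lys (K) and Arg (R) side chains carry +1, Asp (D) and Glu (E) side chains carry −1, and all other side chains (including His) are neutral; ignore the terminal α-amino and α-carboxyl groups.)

Positive (K, R): K9, R19, K23 → +3.
Negative (D, E): E3, E8, D14, D22, E32 → −5.
Net charge = (+3) + (−5) = −2.

-2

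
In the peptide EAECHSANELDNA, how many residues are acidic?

Aspartate (D) and glutamate (E) have carboxylic-acid side chains and are the acidic amino acids.
Matching residues: E1, E3, E9, D11.

4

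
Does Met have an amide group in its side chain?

Asparagine (N) and glutamine (Q) have uncharged amide side chains.
Methionine is not in this group.

No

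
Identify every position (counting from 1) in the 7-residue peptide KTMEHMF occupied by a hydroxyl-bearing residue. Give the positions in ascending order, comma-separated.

2

The –OH-bearing residues are Ser, Thr (aliphatic alcohols), and Tyr (phenol).
Matching residues: T2.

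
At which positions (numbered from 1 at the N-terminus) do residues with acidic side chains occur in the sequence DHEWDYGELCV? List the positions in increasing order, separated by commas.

Only D (aspartate) and E (glutamate) carry a side-chain carboxylic acid.
Matching residues: D1, E3, D5, E8.

1, 3, 5, 8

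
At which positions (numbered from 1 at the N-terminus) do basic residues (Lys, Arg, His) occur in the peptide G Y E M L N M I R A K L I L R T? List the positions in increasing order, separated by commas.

9, 11, 15

Matching residues: R9, K11, R15.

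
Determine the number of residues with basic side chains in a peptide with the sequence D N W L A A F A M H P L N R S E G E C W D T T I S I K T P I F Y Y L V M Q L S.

Lysine (K), arginine (R), and histidine (H) have basic, nitrogen-containing side chains.
Matching residues: H10, R14, K27.

3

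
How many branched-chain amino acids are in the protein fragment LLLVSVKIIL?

8

The BCAAs are Val, Leu, and Ile — aliphatic side chains with a branch point.
Matching residues: L1, L2, L3, V4, V6, I8, I9, L10.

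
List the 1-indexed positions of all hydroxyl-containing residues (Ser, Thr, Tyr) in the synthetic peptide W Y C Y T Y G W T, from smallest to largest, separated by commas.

2, 4, 5, 6, 9

Matching residues: Y2, Y4, T5, Y6, T9.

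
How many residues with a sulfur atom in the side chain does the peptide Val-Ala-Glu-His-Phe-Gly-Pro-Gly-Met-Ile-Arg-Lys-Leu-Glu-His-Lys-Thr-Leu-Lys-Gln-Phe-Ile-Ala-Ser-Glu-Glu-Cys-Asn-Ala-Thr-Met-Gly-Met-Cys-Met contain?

6

Only Cys (C) and Met (M) have a sulfur atom in the side chain.
Matching residues: Met9, Cys27, Met31, Met33, Cys34, Met35.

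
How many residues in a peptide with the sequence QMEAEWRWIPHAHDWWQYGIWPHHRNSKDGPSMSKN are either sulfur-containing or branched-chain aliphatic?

Sulfur-containing: C, M. Branched-chain aliphatic: I, L, V.
Sulfur-containing residues here: M2, M33 (2).
Branched-chain aliphatic residues here: I9, I20 (2).
The two groups share no amino acid, so total = 2 + 2 = 4.

4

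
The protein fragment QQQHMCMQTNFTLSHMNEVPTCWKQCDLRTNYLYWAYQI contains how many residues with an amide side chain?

9

The amide-side-chain residues are Asn (N) and Gln (Q).
Matching residues: Q1, Q2, Q3, Q8, N10, N17, Q25, N31, Q38.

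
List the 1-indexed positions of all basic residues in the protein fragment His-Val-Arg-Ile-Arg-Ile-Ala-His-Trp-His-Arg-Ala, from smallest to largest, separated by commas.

The basic amino acids are Lys (K), Arg (R), and His (H).
Matching residues: His1, Arg3, Arg5, His8, His10, Arg11.

1, 3, 5, 8, 10, 11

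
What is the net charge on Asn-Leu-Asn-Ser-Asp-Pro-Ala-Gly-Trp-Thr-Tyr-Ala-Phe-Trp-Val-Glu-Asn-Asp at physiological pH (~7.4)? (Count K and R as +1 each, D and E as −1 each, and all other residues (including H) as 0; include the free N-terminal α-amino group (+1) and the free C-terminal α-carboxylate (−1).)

-3

Positive (K, R): none → +0.
Negative (D, E): Asp5, Glu16, Asp18 → −3.
The N-terminus (+1) and C-terminus (−1) cancel.
Net charge = (+0) + (−3) = −3.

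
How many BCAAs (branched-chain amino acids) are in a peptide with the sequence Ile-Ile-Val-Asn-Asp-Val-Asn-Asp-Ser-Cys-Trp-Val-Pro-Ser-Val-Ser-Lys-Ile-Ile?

The BCAAs are Val, Leu, and Ile — aliphatic side chains with a branch point.
Matching residues: Ile1, Ile2, Val3, Val6, Val12, Val15, Ile18, Ile19.

8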